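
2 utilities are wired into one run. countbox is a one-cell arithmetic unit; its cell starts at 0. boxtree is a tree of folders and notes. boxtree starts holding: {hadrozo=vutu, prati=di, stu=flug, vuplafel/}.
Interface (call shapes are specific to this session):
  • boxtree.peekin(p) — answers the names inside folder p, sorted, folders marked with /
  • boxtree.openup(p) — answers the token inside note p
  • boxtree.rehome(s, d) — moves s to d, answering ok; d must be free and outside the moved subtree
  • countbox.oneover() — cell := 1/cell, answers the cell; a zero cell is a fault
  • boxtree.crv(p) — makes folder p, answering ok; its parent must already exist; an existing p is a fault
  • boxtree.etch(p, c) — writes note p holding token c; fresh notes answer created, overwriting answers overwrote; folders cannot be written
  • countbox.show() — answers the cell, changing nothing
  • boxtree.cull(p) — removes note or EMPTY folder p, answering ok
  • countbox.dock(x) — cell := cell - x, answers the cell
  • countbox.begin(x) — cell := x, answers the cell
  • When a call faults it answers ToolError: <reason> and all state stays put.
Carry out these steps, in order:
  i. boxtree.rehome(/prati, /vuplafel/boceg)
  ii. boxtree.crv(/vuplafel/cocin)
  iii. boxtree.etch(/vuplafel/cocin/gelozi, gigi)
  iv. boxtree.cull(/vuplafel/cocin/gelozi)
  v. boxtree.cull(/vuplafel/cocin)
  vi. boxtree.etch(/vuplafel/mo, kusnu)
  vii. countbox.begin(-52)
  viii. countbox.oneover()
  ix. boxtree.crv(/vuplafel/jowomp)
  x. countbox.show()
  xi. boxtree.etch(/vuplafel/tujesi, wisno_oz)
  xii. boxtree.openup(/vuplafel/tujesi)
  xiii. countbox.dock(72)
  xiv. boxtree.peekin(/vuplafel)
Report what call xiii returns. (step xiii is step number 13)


==> boxtree.rehome(s: /prati, d: /vuplafel/boceg)
<== ok
==> boxtree.crv(p: /vuplafel/cocin)
<== ok
==> boxtree.etch(p: /vuplafel/cocin/gelozi, c: gigi)
<== created
==> boxtree.cull(p: /vuplafel/cocin/gelozi)
<== ok
==> boxtree.cull(p: /vuplafel/cocin)
<== ok
==> boxtree.etch(p: /vuplafel/mo, c: kusnu)
<== created
==> countbox.begin(x: -52)
<== -52
==> countbox.oneover()
<== -1/52
==> boxtree.crv(p: /vuplafel/jowomp)
<== ok
==> countbox.show()
<== -1/52
==> boxtree.etch(p: /vuplafel/tujesi, c: wisno_oz)
<== created
==> boxtree.openup(p: /vuplafel/tujesi)
<== wisno_oz
==> countbox.dock(x: 72)
<== -3745/52
==> boxtree.peekin(p: /vuplafel)
<== [boceg, jowomp/, mo, tujesi]

Answer: -3745/52


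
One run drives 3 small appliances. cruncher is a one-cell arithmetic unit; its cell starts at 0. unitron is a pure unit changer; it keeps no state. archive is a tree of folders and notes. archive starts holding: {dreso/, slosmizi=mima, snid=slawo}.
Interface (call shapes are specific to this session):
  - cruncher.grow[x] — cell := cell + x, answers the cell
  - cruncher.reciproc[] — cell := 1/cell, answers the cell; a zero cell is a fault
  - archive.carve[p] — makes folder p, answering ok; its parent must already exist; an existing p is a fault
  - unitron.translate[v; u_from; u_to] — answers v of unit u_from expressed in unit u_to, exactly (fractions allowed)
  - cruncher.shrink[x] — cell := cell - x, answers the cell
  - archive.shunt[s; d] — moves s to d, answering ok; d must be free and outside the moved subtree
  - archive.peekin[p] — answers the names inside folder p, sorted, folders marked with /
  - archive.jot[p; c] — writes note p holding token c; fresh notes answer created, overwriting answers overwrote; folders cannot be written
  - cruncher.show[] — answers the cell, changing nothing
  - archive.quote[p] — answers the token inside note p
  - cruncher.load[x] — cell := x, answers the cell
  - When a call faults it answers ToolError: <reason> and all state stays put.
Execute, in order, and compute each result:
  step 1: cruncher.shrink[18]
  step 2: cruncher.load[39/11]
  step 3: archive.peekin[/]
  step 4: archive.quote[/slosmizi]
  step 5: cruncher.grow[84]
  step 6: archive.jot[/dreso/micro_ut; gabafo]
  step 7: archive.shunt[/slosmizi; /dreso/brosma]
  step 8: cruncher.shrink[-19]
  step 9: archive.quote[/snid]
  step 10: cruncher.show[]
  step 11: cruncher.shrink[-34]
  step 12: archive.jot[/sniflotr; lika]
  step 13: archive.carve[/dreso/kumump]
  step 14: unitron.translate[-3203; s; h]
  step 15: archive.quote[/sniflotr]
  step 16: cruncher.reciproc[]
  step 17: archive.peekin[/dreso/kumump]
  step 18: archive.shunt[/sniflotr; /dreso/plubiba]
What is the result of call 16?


Answer: 11/1546

Derivation:
CALL shrink[18]
RET  -18
CALL load[39/11]
RET  39/11
CALL peekin[/]
RET  [dreso/, slosmizi, snid]
CALL quote[/slosmizi]
RET  mima
CALL grow[84]
RET  963/11
CALL jot[/dreso/micro_ut; gabafo]
RET  created
CALL shunt[/slosmizi; /dreso/brosma]
RET  ok
CALL shrink[-19]
RET  1172/11
CALL quote[/snid]
RET  slawo
CALL show[]
RET  1172/11
CALL shrink[-34]
RET  1546/11
CALL jot[/sniflotr; lika]
RET  created
CALL carve[/dreso/kumump]
RET  ok
CALL translate[-3203; s; h]
RET  -3203/3600
CALL quote[/sniflotr]
RET  lika
CALL reciproc[]
RET  11/1546
CALL peekin[/dreso/kumump]
RET  []
CALL shunt[/sniflotr; /dreso/plubiba]
RET  ok


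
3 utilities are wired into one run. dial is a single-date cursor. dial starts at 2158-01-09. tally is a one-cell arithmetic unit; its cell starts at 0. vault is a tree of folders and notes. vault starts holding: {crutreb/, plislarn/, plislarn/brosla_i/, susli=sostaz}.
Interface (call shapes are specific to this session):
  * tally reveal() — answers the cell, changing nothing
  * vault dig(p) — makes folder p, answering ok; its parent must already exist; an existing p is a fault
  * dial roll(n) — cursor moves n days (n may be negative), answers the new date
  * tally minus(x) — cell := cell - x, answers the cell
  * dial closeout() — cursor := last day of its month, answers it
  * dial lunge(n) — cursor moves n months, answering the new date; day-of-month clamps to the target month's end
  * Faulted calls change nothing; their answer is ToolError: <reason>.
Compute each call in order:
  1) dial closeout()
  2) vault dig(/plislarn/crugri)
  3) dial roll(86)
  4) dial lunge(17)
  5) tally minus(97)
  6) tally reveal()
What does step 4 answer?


Answer: 2159-09-27

Derivation:
CALL dial closeout[]
RET  2158-01-31
CALL vault dig[p=/plislarn/crugri]
RET  ok
CALL dial roll[n=86]
RET  2158-04-27
CALL dial lunge[n=17]
RET  2159-09-27
CALL tally minus[x=97]
RET  -97
CALL tally reveal[]
RET  -97


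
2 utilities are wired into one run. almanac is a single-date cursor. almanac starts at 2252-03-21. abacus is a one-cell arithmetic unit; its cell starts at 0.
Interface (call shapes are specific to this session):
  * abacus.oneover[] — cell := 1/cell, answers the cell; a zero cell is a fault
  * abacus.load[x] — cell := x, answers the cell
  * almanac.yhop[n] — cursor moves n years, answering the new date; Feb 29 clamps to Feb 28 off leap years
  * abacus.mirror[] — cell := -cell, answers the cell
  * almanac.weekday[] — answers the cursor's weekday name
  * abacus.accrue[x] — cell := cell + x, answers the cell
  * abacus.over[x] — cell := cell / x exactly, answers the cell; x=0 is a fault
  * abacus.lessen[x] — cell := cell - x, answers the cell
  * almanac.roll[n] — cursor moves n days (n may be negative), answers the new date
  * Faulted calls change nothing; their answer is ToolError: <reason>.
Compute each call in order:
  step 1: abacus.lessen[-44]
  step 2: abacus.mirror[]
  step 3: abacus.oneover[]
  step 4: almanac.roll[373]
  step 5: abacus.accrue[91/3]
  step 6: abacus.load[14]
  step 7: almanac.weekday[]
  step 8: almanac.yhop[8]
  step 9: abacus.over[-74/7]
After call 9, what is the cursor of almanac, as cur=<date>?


Answer: cur=2261-03-29

Derivation:
==> abacus.lessen(-44)
<== 44
==> abacus.mirror()
<== -44
==> abacus.oneover()
<== -1/44
==> almanac.roll(373)
<== 2253-03-29
==> abacus.accrue(91/3)
<== 4001/132
==> abacus.load(14)
<== 14
==> almanac.weekday()
<== Tuesday
==> almanac.yhop(8)
<== 2261-03-29
==> abacus.over(-74/7)
<== -49/37


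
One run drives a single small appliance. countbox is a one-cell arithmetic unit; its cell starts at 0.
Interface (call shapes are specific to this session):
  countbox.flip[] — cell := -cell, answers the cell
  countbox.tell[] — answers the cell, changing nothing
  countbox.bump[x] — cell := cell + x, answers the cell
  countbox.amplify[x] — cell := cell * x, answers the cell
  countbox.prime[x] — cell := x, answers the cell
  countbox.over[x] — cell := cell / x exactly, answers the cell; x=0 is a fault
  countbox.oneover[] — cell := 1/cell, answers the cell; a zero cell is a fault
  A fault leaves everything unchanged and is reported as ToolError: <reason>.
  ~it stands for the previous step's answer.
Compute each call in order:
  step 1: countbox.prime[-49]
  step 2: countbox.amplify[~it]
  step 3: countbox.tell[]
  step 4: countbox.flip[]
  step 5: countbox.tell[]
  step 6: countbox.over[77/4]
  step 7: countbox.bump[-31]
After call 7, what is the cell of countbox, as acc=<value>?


> countbox.prime x: -49
[out] -49
> countbox.amplify x: ~it
[out] 2401
> countbox.tell
[out] 2401
> countbox.flip
[out] -2401
> countbox.tell
[out] -2401
> countbox.over x: 77/4
[out] -1372/11
> countbox.bump x: -31
[out] -1713/11

Answer: acc=-1713/11


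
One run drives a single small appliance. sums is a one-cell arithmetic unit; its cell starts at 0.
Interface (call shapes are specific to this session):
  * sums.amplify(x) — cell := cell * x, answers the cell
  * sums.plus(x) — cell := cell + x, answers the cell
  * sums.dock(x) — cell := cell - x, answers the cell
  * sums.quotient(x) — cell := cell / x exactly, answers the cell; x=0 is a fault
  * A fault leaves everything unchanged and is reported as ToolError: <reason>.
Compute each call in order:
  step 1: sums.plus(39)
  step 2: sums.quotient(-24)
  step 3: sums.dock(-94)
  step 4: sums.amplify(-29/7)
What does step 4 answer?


Next I call sums.plus with 39, and get 39.
I use sums.quotient with -24, which returns -13/8.
Now I run sums.dock with -94, and get 739/8.
Calling sums.amplify with -29/7, and see -21431/56.

Answer: -21431/56


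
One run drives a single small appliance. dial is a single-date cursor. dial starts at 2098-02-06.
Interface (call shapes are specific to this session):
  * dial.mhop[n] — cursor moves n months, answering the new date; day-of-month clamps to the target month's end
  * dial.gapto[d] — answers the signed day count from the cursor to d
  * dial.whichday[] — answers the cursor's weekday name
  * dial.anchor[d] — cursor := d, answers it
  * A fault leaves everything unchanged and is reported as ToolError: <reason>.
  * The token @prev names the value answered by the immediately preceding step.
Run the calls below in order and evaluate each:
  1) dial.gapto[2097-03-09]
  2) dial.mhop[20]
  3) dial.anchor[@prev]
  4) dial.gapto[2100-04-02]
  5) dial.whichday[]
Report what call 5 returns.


Answer: Tuesday

Derivation:
Next I call gapto passing d: 2097-03-09, — result: -334.
I try mhop passing n: 20, and see 2099-10-06.
Calling anchor passing d: @prev, yielding 2099-10-06.
Next I call gapto passing d: 2100-04-02, giving 178.
I use whichday, and get Tuesday.


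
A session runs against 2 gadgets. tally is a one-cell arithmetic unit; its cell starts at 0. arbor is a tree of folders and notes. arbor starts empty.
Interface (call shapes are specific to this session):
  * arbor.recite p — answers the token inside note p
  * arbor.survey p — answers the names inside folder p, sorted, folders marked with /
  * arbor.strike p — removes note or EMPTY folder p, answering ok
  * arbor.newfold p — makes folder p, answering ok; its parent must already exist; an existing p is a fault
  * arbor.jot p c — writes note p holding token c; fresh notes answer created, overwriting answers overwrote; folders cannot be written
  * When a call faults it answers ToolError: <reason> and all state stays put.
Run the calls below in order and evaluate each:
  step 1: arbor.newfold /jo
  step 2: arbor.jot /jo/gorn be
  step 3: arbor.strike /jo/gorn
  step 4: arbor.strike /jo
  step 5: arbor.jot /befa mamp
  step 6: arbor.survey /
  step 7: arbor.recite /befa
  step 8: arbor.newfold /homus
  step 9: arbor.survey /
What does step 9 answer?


Answer: [befa, homus/]

Derivation:
~$ newfold p→/jo
= ok
~$ jot p→/jo/gorn c→be
= created
~$ strike p→/jo/gorn
= ok
~$ strike p→/jo
= ok
~$ jot p→/befa c→mamp
= created
~$ survey p→/
= [befa]
~$ recite p→/befa
= mamp
~$ newfold p→/homus
= ok
~$ survey p→/
= [befa, homus/]


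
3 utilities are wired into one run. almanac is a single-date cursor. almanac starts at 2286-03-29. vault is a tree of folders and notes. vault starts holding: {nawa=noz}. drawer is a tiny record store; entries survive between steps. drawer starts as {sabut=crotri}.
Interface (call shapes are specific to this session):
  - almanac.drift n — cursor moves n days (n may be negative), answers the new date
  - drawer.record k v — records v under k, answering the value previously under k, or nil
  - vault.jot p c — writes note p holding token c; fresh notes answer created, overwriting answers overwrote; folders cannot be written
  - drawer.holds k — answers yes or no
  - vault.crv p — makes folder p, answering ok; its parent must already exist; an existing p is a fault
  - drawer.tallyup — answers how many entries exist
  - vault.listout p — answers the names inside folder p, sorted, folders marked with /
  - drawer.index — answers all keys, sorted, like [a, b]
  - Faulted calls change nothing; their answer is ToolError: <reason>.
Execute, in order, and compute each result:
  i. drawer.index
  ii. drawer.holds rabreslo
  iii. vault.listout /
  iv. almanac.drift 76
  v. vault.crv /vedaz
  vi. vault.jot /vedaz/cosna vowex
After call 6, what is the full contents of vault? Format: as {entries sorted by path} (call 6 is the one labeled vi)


→ index()
← [sabut]
→ holds(rabreslo)
← no
→ listout(/)
← [nawa]
→ drift(76)
← 2286-06-13
→ crv(/vedaz)
← ok
→ jot(/vedaz/cosna, vowex)
← created

Answer: {nawa=noz, vedaz/, vedaz/cosna=vowex}


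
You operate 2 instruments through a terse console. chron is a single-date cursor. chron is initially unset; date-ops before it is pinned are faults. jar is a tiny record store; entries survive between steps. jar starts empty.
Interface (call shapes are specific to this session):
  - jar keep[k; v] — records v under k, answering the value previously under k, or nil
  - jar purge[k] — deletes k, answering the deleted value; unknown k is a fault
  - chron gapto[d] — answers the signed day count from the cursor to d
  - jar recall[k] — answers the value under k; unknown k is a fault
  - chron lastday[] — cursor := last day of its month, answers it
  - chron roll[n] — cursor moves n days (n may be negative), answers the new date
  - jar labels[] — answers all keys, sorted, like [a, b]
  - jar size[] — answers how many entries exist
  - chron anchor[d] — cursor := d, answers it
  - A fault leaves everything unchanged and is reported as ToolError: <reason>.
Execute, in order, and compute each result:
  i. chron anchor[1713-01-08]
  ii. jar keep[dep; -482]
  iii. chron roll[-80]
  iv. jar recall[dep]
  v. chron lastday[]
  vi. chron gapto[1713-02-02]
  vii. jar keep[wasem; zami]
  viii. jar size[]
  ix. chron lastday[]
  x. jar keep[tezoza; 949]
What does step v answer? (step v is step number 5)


// 1. chron anchor(d=1713-01-08) => 1713-01-08
// 2. jar keep(k=dep, v=-482) => nil
// 3. chron roll(n=-80) => 1712-10-20
// 4. jar recall(k=dep) => -482
// 5. chron lastday() => 1712-10-31
// 6. chron gapto(d=1713-02-02) => 94
// 7. jar keep(k=wasem, v=zami) => nil
// 8. jar size() => 2
// 9. chron lastday() => 1712-10-31
// 10. jar keep(k=tezoza, v=949) => nil

Answer: 1712-10-31


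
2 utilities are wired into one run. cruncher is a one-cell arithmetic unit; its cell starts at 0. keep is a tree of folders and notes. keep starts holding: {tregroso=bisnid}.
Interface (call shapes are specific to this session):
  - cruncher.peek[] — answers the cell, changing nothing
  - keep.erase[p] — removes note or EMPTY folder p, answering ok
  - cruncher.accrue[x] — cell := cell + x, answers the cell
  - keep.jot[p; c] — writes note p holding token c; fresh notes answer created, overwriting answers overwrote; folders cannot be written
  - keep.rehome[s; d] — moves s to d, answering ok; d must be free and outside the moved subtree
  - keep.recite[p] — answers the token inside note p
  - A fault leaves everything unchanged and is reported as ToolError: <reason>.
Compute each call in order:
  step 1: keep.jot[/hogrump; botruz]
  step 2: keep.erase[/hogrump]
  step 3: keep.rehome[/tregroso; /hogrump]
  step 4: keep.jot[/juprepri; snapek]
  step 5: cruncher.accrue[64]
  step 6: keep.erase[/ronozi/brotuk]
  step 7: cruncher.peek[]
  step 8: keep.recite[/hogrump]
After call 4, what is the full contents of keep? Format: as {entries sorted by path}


Act: jot[p→/hogrump; c→botruz]
Obs: created
Act: erase[p→/hogrump]
Obs: ok
Act: rehome[s→/tregroso; d→/hogrump]
Obs: ok
Act: jot[p→/juprepri; c→snapek]
Obs: created
Act: accrue[x→64]
Obs: 64
Act: erase[p→/ronozi/brotuk]
Obs: ToolError: not found
Act: peek[]
Obs: 64
Act: recite[p→/hogrump]
Obs: bisnid

Answer: {hogrump=bisnid, juprepri=snapek}


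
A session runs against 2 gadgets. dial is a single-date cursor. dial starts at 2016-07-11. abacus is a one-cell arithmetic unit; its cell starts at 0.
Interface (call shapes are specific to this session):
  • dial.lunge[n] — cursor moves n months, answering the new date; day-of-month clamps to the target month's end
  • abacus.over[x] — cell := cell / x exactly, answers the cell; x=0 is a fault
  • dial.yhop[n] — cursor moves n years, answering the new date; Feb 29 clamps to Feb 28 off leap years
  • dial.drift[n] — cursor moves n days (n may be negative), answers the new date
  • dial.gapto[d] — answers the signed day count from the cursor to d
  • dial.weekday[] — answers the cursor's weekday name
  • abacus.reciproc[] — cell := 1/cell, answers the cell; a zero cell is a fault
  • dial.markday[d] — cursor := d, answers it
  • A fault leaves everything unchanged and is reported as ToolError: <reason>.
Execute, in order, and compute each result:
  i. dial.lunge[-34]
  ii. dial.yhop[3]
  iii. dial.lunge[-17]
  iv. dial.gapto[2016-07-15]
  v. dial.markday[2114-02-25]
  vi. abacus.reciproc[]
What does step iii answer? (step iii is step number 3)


Answer: 2015-04-11

Derivation:
// 1. lunge(n='-34') == 2013-09-11
// 2. yhop(n='3') == 2016-09-11
// 3. lunge(n='-17') == 2015-04-11
// 4. gapto(d='2016-07-15') == 461
// 5. markday(d='2114-02-25') == 2114-02-25
// 6. reciproc() == ToolError: reciprocal of zero


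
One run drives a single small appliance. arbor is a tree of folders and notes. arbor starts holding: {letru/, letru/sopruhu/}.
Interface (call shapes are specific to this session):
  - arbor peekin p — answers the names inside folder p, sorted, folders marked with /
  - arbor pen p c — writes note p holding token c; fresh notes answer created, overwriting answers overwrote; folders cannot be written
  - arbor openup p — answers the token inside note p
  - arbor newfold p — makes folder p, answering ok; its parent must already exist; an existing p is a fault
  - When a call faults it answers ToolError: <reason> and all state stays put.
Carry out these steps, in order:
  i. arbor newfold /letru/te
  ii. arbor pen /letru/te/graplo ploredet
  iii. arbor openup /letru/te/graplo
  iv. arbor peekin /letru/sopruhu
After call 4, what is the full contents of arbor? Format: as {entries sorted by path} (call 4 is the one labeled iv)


Answer: {letru/, letru/sopruhu/, letru/te/, letru/te/graplo=ploredet}

Derivation:
I call arbor newfold using p='/letru/te': ok.
I call arbor pen using p='/letru/te/graplo', c='ploredet', which returns created.
Using arbor openup using p='/letru/te/graplo', — result: ploredet.
Invoking arbor peekin using p='/letru/sopruhu', which returns [].


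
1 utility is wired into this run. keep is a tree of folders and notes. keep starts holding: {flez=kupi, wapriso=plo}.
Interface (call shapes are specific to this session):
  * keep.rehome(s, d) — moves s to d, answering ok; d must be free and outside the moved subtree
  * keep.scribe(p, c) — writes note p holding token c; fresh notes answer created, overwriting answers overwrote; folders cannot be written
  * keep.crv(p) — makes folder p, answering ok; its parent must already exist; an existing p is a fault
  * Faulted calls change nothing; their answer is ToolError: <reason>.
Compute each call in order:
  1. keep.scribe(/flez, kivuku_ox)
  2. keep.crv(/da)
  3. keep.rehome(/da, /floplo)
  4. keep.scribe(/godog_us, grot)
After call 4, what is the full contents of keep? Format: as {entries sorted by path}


Answer: {flez=kivuku_ox, floplo/, godog_us=grot, wapriso=plo}

Derivation:
Then scribe using p='/flez', c='kivuku_ox', and observe overwrote.
Invoking crv using p='/da': ok.
Next I call rehome using s='/da', d='/floplo', giving ok.
I run scribe using p='/godog_us', c='grot', → created.


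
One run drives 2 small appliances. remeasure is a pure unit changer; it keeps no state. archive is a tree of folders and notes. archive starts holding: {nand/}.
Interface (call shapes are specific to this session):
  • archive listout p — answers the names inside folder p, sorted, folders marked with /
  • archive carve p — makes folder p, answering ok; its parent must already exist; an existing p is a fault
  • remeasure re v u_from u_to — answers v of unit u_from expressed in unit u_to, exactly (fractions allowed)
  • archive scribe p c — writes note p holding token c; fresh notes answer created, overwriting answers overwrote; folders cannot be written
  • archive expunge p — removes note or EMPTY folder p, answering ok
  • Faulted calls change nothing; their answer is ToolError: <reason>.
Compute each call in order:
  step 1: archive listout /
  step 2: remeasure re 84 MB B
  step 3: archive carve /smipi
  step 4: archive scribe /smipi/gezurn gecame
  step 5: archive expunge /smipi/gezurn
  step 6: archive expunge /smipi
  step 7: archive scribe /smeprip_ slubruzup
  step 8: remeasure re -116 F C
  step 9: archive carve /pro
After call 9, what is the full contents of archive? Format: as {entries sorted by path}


Answer: {nand/, pro/, smeprip_=slubruzup}

Derivation:
>> archive listout(/)
<< [nand/]
>> remeasure re(84, MB, B)
<< 84000000
>> archive carve(/smipi)
<< ok
>> archive scribe(/smipi/gezurn, gecame)
<< created
>> archive expunge(/smipi/gezurn)
<< ok
>> archive expunge(/smipi)
<< ok
>> archive scribe(/smeprip_, slubruzup)
<< created
>> remeasure re(-116, F, C)
<< -740/9
>> archive carve(/pro)
<< ok


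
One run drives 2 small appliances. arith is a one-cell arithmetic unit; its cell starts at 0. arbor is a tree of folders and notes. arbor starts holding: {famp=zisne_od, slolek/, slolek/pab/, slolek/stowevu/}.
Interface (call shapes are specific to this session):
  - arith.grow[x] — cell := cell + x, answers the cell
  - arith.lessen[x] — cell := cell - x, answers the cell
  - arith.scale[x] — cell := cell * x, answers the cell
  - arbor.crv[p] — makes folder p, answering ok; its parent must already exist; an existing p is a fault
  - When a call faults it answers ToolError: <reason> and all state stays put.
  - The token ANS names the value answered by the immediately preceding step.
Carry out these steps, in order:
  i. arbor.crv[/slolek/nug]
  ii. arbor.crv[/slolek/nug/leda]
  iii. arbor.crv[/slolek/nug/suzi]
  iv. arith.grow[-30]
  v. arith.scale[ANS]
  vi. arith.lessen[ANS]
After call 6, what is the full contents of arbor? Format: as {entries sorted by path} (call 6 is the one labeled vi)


CALL arbor.crv[/slolek/nug]
RET  ok
CALL arbor.crv[/slolek/nug/leda]
RET  ok
CALL arbor.crv[/slolek/nug/suzi]
RET  ok
CALL arith.grow[-30]
RET  -30
CALL arith.scale[ANS]
RET  900
CALL arith.lessen[ANS]
RET  0

Answer: {famp=zisne_od, slolek/, slolek/nug/, slolek/nug/leda/, slolek/nug/suzi/, slolek/pab/, slolek/stowevu/}


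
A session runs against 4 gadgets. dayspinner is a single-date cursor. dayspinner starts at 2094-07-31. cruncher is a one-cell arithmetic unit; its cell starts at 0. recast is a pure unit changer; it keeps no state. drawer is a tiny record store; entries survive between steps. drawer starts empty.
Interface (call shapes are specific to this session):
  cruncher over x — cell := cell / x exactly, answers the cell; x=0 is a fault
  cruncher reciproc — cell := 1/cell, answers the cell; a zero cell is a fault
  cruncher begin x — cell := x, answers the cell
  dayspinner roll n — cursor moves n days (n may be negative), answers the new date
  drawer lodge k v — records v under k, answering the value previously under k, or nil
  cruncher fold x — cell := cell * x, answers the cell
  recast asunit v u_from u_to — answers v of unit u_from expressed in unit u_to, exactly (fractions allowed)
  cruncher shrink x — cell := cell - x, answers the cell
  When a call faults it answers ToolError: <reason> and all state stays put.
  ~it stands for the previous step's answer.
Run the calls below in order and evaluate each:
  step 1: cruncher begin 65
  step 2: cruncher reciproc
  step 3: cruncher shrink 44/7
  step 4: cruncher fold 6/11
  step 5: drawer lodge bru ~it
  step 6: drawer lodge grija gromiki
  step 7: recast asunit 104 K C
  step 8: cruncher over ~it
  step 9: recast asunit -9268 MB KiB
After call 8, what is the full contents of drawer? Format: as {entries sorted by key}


Answer: {bru=-17118/5005, grija=gromiki}

Derivation:
% cruncher begin(x: 65) == 65
% cruncher reciproc() == 1/65
% cruncher shrink(x: 44/7) == -2853/455
% cruncher fold(x: 6/11) == -17118/5005
% drawer lodge(k: bru, v: ~it) == nil
% drawer lodge(k: grija, v: gromiki) == nil
% recast asunit(v: 104, u_from: K, u_to: C) == -3383/20
% cruncher over(x: ~it) == 68472/3386383
% recast asunit(v: -9268, u_from: MB, u_to: KiB) == -36203125/4


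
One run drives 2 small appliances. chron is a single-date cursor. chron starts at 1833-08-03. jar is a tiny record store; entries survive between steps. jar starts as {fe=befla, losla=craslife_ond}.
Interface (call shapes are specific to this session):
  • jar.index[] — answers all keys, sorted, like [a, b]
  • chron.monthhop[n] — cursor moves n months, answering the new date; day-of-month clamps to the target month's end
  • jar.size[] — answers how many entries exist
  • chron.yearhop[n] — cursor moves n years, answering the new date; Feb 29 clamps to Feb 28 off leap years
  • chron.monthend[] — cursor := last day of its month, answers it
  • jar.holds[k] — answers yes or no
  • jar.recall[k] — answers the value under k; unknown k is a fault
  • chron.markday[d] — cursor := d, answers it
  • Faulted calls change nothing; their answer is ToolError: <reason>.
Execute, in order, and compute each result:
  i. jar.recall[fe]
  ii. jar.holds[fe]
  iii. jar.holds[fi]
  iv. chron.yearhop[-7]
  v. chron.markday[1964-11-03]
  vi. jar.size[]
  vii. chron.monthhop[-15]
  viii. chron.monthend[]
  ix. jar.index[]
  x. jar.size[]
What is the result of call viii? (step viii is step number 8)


Answer: 1963-08-31

Derivation:
~$ recall fe
  befla
~$ holds fe
  yes
~$ holds fi
  no
~$ yearhop -7
  1826-08-03
~$ markday 1964-11-03
  1964-11-03
~$ size
  2
~$ monthhop -15
  1963-08-03
~$ monthend
  1963-08-31
~$ index
  [fe, losla]
~$ size
  2


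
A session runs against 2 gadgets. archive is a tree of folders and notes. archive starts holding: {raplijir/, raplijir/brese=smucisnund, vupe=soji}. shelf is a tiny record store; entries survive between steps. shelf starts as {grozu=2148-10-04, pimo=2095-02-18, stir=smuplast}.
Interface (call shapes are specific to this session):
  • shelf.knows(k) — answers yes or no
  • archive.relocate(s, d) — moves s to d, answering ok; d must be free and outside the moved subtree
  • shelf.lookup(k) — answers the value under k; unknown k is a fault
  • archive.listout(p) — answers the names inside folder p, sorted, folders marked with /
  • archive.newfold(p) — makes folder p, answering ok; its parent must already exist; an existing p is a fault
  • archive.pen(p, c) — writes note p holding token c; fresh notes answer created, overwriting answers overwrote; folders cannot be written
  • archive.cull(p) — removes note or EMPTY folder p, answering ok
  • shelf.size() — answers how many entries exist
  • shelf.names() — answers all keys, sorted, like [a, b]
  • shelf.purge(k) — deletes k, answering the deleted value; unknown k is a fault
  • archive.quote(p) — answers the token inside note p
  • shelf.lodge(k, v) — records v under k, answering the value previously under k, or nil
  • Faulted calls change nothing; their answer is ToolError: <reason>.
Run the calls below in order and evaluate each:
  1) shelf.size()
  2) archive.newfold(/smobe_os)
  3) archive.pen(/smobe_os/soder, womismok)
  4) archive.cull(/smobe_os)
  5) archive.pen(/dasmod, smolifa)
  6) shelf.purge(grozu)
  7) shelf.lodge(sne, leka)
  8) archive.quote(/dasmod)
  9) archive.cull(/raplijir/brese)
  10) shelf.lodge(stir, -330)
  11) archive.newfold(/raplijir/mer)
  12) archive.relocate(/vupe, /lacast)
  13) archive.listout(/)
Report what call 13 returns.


~$ shelf.size
:: 3
~$ archive.newfold p='/smobe_os'
:: ok
~$ archive.pen p='/smobe_os/soder' c='womismok'
:: created
~$ archive.cull p='/smobe_os'
:: ToolError: not empty
~$ archive.pen p='/dasmod' c='smolifa'
:: created
~$ shelf.purge k='grozu'
:: 2148-10-04
~$ shelf.lodge k='sne' v='leka'
:: nil
~$ archive.quote p='/dasmod'
:: smolifa
~$ archive.cull p='/raplijir/brese'
:: ok
~$ shelf.lodge k='stir' v='-330'
:: smuplast
~$ archive.newfold p='/raplijir/mer'
:: ok
~$ archive.relocate s='/vupe' d='/lacast'
:: ok
~$ archive.listout p='/'
:: [dasmod, lacast, raplijir/, smobe_os/]

Answer: [dasmod, lacast, raplijir/, smobe_os/]


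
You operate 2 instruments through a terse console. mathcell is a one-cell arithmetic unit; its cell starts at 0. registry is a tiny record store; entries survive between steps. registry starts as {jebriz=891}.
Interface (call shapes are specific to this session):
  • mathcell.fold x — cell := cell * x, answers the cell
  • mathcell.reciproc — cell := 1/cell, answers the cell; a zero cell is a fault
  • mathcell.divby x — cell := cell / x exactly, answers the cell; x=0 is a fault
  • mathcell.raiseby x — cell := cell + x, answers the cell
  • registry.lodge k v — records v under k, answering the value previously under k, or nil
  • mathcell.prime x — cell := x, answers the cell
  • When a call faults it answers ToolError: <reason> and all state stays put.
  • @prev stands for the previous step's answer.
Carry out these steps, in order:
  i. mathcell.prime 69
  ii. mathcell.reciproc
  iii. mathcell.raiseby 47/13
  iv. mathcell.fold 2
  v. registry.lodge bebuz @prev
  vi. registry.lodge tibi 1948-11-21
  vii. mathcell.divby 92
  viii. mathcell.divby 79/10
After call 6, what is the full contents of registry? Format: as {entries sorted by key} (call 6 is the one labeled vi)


-- 1. mathcell.prime(x→69) ~> 69
-- 2. mathcell.reciproc() ~> 1/69
-- 3. mathcell.raiseby(x→47/13) ~> 3256/897
-- 4. mathcell.fold(x→2) ~> 6512/897
-- 5. registry.lodge(k→bebuz, v→@prev) ~> nil
-- 6. registry.lodge(k→tibi, v→1948-11-21) ~> nil
-- 7. mathcell.divby(x→92) ~> 1628/20631
-- 8. mathcell.divby(x→79/10) ~> 16280/1629849

Answer: {bebuz=6512/897, jebriz=891, tibi=1948-11-21}


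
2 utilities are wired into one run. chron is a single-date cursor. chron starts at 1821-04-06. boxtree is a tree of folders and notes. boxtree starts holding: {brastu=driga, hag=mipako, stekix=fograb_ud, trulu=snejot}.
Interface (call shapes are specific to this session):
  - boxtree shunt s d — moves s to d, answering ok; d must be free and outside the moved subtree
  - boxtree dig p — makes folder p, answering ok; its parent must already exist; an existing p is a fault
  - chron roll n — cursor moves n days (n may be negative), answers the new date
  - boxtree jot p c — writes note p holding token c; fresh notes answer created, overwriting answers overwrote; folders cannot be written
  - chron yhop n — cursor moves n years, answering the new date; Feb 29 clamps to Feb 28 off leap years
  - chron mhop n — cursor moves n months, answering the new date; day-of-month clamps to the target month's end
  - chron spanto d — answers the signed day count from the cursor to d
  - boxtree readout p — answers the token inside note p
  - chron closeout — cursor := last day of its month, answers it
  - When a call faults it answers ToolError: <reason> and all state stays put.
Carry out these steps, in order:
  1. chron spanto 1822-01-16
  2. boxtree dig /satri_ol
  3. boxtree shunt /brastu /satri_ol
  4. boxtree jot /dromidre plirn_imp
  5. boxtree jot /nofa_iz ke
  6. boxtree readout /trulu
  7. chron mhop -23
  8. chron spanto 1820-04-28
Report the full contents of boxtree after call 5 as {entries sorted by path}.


Answer: {brastu=driga, dromidre=plirn_imp, hag=mipako, nofa_iz=ke, satri_ol/, stekix=fograb_ud, trulu=snejot}

Derivation:
Do: chron spanto[1822-01-16]
See: 285
Do: boxtree dig[/satri_ol]
See: ok
Do: boxtree shunt[/brastu; /satri_ol]
See: ToolError: exists
Do: boxtree jot[/dromidre; plirn_imp]
See: created
Do: boxtree jot[/nofa_iz; ke]
See: created
Do: boxtree readout[/trulu]
See: snejot
Do: chron mhop[-23]
See: 1819-05-06
Do: chron spanto[1820-04-28]
See: 358


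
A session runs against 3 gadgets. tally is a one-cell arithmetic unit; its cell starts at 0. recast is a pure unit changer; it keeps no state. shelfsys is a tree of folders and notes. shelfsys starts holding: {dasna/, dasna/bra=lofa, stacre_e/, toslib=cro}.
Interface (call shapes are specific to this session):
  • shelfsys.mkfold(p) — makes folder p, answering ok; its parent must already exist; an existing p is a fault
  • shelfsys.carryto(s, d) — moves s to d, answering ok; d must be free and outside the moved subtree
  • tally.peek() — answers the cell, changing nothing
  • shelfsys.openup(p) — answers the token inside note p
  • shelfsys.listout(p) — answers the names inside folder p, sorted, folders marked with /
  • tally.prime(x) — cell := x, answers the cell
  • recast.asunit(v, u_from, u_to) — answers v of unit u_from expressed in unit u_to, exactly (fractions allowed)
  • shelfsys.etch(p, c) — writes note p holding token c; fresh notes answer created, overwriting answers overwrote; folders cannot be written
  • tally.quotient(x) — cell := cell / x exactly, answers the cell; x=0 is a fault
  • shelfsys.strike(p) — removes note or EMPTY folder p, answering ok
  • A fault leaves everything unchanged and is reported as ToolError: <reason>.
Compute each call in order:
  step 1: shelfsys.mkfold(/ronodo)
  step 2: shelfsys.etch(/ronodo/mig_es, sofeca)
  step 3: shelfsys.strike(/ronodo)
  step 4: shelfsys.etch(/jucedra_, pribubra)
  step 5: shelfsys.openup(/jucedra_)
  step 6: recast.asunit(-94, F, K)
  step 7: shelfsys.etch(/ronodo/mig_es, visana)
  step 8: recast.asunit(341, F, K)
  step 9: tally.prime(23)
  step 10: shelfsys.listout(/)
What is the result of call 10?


$ shelfsys.mkfold p=/ronodo
= ok
$ shelfsys.etch p=/ronodo/mig_es c=sofeca
= created
$ shelfsys.strike p=/ronodo
= ToolError: not empty
$ shelfsys.etch p=/jucedra_ c=pribubra
= created
$ shelfsys.openup p=/jucedra_
= pribubra
$ recast.asunit v=-94 u_from=F u_to=K
= 4063/20
$ shelfsys.etch p=/ronodo/mig_es c=visana
= overwrote
$ recast.asunit v=341 u_from=F u_to=K
= 26689/60
$ tally.prime x=23
= 23
$ shelfsys.listout p=/
= [dasna/, jucedra_, ronodo/, stacre_e/, toslib]

Answer: [dasna/, jucedra_, ronodo/, stacre_e/, toslib]


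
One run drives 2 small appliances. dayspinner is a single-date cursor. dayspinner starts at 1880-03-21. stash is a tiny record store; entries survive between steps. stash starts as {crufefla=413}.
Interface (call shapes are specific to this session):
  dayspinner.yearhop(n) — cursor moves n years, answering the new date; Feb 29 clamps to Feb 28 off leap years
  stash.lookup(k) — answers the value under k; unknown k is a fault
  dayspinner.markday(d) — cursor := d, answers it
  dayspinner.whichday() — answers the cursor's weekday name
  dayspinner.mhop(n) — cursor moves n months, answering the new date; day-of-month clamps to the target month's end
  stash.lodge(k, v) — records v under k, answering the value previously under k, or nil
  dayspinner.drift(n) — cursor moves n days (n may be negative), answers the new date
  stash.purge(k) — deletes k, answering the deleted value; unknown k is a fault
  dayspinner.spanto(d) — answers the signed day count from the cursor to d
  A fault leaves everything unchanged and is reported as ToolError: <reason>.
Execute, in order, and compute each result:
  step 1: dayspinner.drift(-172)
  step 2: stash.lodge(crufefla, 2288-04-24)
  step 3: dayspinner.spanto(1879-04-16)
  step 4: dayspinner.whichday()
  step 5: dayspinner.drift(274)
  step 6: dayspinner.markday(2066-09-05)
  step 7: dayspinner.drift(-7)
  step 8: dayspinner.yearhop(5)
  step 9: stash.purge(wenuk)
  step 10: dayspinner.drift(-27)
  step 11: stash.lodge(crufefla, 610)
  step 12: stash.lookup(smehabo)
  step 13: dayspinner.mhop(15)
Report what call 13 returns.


Act: dayspinner.drift[n: -172]
Obs: 1879-10-01
Act: stash.lodge[k: crufefla; v: 2288-04-24]
Obs: 413
Act: dayspinner.spanto[d: 1879-04-16]
Obs: -168
Act: dayspinner.whichday[]
Obs: Wednesday
Act: dayspinner.drift[n: 274]
Obs: 1880-07-01
Act: dayspinner.markday[d: 2066-09-05]
Obs: 2066-09-05
Act: dayspinner.drift[n: -7]
Obs: 2066-08-29
Act: dayspinner.yearhop[n: 5]
Obs: 2071-08-29
Act: stash.purge[k: wenuk]
Obs: ToolError: no such key wenuk
Act: dayspinner.drift[n: -27]
Obs: 2071-08-02
Act: stash.lodge[k: crufefla; v: 610]
Obs: 2288-04-24
Act: stash.lookup[k: smehabo]
Obs: ToolError: no such key smehabo
Act: dayspinner.mhop[n: 15]
Obs: 2072-11-02

Answer: 2072-11-02


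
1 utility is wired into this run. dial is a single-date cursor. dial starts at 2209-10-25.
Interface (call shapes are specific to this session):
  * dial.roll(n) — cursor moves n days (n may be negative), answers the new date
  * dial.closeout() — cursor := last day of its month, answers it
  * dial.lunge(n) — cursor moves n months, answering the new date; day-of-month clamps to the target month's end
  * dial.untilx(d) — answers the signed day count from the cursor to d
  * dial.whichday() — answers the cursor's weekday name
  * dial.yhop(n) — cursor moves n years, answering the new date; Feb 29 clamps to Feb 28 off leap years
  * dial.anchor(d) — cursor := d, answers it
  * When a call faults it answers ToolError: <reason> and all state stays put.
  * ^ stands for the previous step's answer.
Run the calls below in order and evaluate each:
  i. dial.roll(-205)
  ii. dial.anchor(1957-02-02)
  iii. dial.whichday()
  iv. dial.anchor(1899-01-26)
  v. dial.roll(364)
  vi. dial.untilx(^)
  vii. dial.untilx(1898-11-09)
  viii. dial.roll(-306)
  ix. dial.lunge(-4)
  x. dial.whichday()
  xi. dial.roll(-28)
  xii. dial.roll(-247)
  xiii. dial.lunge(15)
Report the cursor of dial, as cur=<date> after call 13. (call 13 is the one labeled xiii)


! dial.roll(n: -205) -> 2209-04-03
! dial.anchor(d: 1957-02-02) -> 1957-02-02
! dial.whichday() -> Saturday
! dial.anchor(d: 1899-01-26) -> 1899-01-26
! dial.roll(n: 364) -> 1900-01-25
! dial.untilx(d: ^) -> 0
! dial.untilx(d: 1898-11-09) -> -442
! dial.roll(n: -306) -> 1899-03-25
! dial.lunge(n: -4) -> 1898-11-25
! dial.whichday() -> Friday
! dial.roll(n: -28) -> 1898-10-28
! dial.roll(n: -247) -> 1898-02-23
! dial.lunge(n: 15) -> 1899-05-23

Answer: cur=1899-05-23


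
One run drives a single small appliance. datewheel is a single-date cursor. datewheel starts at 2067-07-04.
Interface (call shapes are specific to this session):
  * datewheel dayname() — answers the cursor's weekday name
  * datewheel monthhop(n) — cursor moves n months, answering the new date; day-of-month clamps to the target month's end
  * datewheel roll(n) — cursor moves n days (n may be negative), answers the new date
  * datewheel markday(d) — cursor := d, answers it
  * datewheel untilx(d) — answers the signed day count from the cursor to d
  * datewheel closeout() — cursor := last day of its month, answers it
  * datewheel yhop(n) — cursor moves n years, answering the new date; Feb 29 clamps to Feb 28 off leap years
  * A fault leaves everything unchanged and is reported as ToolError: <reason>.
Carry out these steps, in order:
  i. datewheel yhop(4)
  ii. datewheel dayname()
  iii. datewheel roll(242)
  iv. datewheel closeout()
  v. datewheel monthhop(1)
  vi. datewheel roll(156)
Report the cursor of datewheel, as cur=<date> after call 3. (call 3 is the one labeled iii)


Answer: cur=2072-03-02

Derivation:
Do: datewheel yhop[n='4']
See: 2071-07-04
Do: datewheel dayname[]
See: Saturday
Do: datewheel roll[n='242']
See: 2072-03-02
Do: datewheel closeout[]
See: 2072-03-31
Do: datewheel monthhop[n='1']
See: 2072-04-30
Do: datewheel roll[n='156']
See: 2072-10-03
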